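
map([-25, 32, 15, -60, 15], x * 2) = [-50, 64, 30, -120, 30]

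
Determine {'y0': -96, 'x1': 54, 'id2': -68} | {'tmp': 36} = {'y0': -96, 'x1': 54, 'id2': -68, 'tmp': 36}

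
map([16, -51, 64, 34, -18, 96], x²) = [256, 2601, 4096, 1156, 324, 9216]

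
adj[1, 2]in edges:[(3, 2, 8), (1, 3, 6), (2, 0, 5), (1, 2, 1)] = 1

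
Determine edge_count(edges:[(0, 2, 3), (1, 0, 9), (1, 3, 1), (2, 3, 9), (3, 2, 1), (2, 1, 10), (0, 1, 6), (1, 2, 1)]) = 8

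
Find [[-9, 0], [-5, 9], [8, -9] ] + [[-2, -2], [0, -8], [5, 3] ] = [[-11, -2], [-5, 1], [13, -6]]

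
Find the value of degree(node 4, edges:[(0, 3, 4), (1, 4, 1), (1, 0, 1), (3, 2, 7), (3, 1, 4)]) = 1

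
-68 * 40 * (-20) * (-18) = -979200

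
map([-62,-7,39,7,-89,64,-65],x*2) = [-124, -14, 78, 14, -178, 128, -130]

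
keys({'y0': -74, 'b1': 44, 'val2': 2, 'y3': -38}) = ['y0', 'b1', 'val2', 'y3']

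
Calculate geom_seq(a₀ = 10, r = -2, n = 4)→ [10, -20, 40, -80]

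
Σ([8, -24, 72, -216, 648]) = 488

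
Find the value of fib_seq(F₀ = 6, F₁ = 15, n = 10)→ [6, 15, 21, 36, 57, 93, 150, 243, 393, 636]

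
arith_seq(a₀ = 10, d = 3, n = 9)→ a_0 = 10 + 0*3 = 10
a_1 = 10 + 1*3 = 13
a_2 = 10 + 2*3 = 16
...
= [10, 13, 16, 19, 22, 25, 28, 31, 34]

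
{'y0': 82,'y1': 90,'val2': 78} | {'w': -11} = {'y0': 82, 'y1': 90, 'val2': 78, 'w': -11}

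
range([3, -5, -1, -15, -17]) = 20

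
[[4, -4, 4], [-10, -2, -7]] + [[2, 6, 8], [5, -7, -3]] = [[6, 2, 12], [-5, -9, -10]]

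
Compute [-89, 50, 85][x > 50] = keep x where x > 50: -89✗, 50✗, 85✓
= [85]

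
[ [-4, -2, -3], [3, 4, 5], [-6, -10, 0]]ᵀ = [[-4, 3, -6], [-2, 4, -10], [-3, 5, 0]]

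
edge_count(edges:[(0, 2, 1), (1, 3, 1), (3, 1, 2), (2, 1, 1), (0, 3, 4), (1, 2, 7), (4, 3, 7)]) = 7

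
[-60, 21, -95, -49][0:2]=[-60, 21]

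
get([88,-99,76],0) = 88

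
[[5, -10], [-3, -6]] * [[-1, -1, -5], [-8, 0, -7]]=[[75, -5, 45], [51, 3, 57]]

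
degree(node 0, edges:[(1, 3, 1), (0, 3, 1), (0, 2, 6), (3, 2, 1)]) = incident: (0,3), (0,2)
= 2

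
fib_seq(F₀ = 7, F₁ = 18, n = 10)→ [7, 18, 25, 43, 68, 111, 179, 290, 469, 759]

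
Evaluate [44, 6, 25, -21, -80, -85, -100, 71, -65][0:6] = [44, 6, 25, -21, -80, -85]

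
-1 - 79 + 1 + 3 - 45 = -121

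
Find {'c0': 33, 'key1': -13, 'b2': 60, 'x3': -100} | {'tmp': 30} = {'c0': 33, 'key1': -13, 'b2': 60, 'x3': -100, 'tmp': 30}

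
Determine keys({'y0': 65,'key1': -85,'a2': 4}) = ['y0', 'key1', 'a2']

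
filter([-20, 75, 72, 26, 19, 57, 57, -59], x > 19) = keep x where x > 19: -20✗, 75✓, 72✓, 26✓, 19✗, 57✓, 57✓, -59✗
= [75, 72, 26, 57, 57]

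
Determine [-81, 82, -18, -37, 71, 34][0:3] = [-81, 82, -18]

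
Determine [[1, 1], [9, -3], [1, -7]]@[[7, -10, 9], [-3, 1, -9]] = [[4, -9, 0], [72, -93, 108], [28, -17, 72]]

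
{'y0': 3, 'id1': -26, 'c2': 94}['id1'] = -26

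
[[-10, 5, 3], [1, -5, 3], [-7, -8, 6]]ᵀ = [[-10, 1, -7], [5, -5, -8], [3, 3, 6]]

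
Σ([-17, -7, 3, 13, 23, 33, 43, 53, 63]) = (-17) + (-7) + 3 + 13 + 23 + 33 + 43 + 53 + 63
= 207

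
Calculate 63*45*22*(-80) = -4989600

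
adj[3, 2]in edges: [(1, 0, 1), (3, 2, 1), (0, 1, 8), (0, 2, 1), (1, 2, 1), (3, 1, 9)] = 1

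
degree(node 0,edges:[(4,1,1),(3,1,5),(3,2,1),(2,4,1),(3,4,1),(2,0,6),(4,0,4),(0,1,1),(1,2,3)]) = incident: (2,0), (4,0), (0,1)
= 3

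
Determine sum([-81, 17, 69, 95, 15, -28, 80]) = (-81) + 17 + 69 + 95 + 15 + (-28) + 80
= 167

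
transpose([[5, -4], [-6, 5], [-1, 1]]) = [[5, -6, -1], [-4, 5, 1]]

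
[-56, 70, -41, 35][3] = 35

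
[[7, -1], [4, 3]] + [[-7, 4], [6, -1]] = [[0, 3], [10, 2]]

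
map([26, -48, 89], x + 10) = [36, -38, 99]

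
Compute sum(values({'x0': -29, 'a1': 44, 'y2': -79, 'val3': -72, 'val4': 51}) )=-85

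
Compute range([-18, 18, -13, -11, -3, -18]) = 36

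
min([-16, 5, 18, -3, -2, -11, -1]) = -16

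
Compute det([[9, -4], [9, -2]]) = (9)*(-2) - (-4)*(9)
= 18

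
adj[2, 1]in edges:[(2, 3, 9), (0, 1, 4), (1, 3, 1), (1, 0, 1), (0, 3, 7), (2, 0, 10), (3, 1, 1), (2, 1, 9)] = 9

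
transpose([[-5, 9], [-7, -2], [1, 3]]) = [[-5, -7, 1], [9, -2, 3]]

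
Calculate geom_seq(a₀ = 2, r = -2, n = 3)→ a_0 = 2*(-2)^0 = 2
a_1 = 2*(-2)^1 = -4
a_2 = 2*(-2)^2 = 8
= [2, -4, 8]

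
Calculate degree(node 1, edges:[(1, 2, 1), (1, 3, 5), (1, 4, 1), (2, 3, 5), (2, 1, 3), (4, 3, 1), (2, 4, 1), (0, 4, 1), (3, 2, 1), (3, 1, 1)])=incident: (1,2), (1,3), (1,4), (2,1), (3,1)
= 5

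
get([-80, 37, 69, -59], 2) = 69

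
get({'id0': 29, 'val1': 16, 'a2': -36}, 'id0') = 29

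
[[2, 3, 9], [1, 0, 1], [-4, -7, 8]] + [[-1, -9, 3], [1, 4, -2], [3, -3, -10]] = [[1, -6, 12], [2, 4, -1], [-1, -10, -2]]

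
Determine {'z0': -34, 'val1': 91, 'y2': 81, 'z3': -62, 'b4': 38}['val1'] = 91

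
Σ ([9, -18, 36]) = 27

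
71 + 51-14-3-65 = 40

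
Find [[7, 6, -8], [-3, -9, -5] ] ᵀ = [[7, -3], [6, -9], [-8, -5]]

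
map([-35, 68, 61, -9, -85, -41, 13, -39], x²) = (-35)²=1225, (68)²=4624, (61)²=3721, (-9)²=81, (-85)²=7225, (-41)²=1681, (13)²=169, (-39)²=1521
= [1225, 4624, 3721, 81, 7225, 1681, 169, 1521]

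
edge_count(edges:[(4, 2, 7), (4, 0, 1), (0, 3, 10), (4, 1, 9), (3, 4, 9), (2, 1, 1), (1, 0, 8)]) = 7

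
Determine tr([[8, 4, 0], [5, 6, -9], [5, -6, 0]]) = diagonal: 8 + 6 + 0
= 14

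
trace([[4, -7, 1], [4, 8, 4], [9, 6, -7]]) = 5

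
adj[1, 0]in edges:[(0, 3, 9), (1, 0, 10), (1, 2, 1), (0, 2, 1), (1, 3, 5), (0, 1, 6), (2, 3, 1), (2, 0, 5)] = 10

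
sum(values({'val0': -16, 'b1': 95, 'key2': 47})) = (-16) + 95 + 47
= 126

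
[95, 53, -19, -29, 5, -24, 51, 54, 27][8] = 27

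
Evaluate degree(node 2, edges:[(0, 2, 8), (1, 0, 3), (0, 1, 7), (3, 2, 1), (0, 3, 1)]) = 2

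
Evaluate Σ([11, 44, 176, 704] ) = 935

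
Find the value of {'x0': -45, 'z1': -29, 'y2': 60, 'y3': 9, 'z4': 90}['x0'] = -45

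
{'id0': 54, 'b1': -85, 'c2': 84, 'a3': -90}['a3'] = -90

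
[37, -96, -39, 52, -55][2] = -39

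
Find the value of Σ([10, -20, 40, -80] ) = -50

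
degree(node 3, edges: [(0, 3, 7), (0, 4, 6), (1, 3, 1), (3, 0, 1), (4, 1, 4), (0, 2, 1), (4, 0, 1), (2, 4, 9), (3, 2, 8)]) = 4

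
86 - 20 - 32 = 34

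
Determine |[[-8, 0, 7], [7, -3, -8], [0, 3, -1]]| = -69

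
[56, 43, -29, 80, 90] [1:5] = [43, -29, 80, 90]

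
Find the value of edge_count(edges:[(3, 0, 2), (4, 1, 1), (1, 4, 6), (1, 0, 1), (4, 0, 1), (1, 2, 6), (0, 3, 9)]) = 7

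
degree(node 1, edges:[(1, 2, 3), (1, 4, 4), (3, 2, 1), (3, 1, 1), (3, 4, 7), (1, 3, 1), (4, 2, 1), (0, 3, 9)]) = incident: (1,2), (1,4), (3,1), (1,3)
= 4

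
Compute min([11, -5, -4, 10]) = -5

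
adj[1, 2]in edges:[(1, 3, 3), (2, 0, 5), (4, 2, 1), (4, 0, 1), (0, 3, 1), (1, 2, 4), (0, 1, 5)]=4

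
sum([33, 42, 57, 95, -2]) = 225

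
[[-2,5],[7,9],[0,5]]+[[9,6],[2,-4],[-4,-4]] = [[7, 11], [9, 5], [-4, 1]]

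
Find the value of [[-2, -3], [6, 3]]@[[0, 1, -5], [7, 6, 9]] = [[-21, -20, -17], [21, 24, -3]]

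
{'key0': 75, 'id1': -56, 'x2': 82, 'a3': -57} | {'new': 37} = {'key0': 75, 'id1': -56, 'x2': 82, 'a3': -57, 'new': 37}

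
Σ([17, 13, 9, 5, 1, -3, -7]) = 35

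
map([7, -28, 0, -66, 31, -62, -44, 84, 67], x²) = (7)²=49, (-28)²=784, (0)²=0, (-66)²=4356, (31)²=961, (-62)²=3844, (-44)²=1936, (84)²=7056, (67)²=4489
= [49, 784, 0, 4356, 961, 3844, 1936, 7056, 4489]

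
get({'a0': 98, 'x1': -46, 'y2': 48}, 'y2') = 48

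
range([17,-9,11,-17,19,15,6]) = 36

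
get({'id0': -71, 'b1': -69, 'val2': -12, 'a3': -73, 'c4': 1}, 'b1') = -69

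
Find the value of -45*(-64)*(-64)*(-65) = 11980800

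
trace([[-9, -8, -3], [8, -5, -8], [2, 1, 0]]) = diagonal: (-9) + (-5) + 0
= -14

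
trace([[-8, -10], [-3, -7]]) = diagonal: (-8) + (-7)
= -15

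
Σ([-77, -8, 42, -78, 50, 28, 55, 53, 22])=87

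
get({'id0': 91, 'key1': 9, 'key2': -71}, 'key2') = -71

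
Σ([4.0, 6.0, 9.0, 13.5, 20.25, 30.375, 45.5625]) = 4.0 + 6.0 + 9.0 + 13.5 + 20.25 + 30.375 + 45.5625
= 128.6875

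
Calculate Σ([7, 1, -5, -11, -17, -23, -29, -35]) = -112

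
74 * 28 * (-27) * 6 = -335664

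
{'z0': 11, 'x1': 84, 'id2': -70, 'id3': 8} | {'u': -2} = {'z0': 11, 'x1': 84, 'id2': -70, 'id3': 8, 'u': -2}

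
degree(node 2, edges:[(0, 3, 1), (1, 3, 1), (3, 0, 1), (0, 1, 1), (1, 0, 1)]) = 0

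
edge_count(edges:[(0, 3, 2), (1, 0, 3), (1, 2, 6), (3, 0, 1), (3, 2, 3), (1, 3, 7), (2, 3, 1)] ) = 7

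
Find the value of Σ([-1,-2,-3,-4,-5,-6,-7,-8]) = -36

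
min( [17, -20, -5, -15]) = -20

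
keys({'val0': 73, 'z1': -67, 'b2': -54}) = ['val0', 'z1', 'b2']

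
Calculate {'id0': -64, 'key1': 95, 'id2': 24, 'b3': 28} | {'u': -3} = {'id0': -64, 'key1': 95, 'id2': 24, 'b3': 28, 'u': -3}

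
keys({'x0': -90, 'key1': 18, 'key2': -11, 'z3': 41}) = ['x0', 'key1', 'key2', 'z3']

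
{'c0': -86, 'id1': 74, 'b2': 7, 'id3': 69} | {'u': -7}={'c0': -86, 'id1': 74, 'b2': 7, 'id3': 69, 'u': -7}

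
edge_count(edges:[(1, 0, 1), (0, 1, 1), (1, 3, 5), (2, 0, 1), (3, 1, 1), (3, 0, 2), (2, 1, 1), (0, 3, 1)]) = 8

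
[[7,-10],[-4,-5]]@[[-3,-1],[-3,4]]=[[9, -47], [27, -16]]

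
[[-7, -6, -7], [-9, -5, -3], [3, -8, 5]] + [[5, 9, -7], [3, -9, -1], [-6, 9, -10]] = [[-2, 3, -14], [-6, -14, -4], [-3, 1, -5]]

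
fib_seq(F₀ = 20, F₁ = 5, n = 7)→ [20, 5, 25, 30, 55, 85, 140]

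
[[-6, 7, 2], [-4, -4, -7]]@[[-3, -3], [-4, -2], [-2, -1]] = C[0][0] = (-6)*(-3) + (7)*(-4) + (2)*(-2) = -14
C[0][1] = (-6)*(-3) + (7)*(-2) + (2)*(-1) = 2
C[1][0] = (-4)*(-3) + (-4)*(-4) + (-7)*(-2) = 42
C[1][1] = (-4)*(-3) + (-4)*(-2) + (-7)*(-1) = 27
= [[-14, 2], [42, 27]]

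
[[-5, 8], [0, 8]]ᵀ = [[-5, 0], [8, 8]]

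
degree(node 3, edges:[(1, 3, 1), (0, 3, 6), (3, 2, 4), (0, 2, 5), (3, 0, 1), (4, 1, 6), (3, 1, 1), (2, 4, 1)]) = 5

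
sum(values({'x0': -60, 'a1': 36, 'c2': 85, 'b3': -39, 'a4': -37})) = -15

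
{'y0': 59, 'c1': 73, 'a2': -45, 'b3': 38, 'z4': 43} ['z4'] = 43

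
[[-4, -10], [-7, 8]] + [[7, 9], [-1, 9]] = [[3, -1], [-8, 17]]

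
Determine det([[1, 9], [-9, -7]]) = (1)*(-7) - (9)*(-9)
= 74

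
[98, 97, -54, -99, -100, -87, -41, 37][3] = -99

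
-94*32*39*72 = -8446464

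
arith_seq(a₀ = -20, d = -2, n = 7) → a_0 = -20 + 0*-2 = -20
a_1 = -20 + 1*-2 = -22
a_2 = -20 + 2*-2 = -24
...
= [-20, -22, -24, -26, -28, -30, -32]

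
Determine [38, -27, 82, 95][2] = 82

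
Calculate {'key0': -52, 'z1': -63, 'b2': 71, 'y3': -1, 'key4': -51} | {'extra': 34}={'key0': -52, 'z1': -63, 'b2': 71, 'y3': -1, 'key4': -51, 'extra': 34}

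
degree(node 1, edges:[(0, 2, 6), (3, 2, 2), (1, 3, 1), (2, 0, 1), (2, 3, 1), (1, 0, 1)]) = incident: (1,3), (1,0)
= 2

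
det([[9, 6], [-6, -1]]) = (9)*(-1) - (6)*(-6)
= 27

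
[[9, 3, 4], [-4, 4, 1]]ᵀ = [[9, -4], [3, 4], [4, 1]]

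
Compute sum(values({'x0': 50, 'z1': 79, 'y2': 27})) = 50 + 79 + 27
= 156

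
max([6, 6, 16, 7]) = 16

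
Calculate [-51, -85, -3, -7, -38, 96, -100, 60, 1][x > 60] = keep x where x > 60: -51✗, -85✗, -3✗, -7✗, -38✗, 96✓, -100✗, 60✗, 1✗
= [96]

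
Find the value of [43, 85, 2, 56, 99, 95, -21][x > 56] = keep x where x > 56: 43✗, 85✓, 2✗, 56✗, 99✓, 95✓, -21✗
= [85, 99, 95]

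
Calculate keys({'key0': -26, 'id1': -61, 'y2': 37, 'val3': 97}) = ['key0', 'id1', 'y2', 'val3']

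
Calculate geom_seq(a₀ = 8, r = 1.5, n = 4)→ a_0 = 8*1.5^0 = 8.0
a_1 = 8*1.5^1 = 12.0
a_2 = 8*1.5^2 = 18.0
...
= [8.0, 12.0, 18.0, 27.0]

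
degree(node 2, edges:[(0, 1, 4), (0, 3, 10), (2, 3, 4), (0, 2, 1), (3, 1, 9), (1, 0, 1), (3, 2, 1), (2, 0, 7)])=4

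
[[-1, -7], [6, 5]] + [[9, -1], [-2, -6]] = [[8, -8], [4, -1]]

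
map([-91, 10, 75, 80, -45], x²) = (-91)²=8281, (10)²=100, (75)²=5625, (80)²=6400, (-45)²=2025
= [8281, 100, 5625, 6400, 2025]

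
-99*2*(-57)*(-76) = -857736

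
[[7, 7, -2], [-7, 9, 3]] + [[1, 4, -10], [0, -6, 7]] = [[8, 11, -12], [-7, 3, 10]]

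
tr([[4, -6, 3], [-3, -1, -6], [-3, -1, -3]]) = 0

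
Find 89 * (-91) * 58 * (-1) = 469742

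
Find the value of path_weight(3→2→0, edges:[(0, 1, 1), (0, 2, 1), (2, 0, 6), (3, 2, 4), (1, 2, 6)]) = w(3→2)=4 + w(2→0)=6
= 10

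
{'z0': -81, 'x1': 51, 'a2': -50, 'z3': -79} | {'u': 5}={'z0': -81, 'x1': 51, 'a2': -50, 'z3': -79, 'u': 5}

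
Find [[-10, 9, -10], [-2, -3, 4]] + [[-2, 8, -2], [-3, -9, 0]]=[[-12, 17, -12], [-5, -12, 4]]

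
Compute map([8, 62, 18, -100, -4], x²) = (8)²=64, (62)²=3844, (18)²=324, (-100)²=10000, (-4)²=16
= [64, 3844, 324, 10000, 16]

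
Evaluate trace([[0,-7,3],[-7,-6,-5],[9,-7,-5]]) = diagonal: 0 + (-6) + (-5)
= -11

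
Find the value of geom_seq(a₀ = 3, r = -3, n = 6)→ [3, -9, 27, -81, 243, -729]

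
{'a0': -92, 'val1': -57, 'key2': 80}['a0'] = -92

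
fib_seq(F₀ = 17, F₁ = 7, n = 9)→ [17, 7, 24, 31, 55, 86, 141, 227, 368]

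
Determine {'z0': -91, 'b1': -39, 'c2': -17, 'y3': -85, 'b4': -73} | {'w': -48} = {'z0': -91, 'b1': -39, 'c2': -17, 'y3': -85, 'b4': -73, 'w': -48}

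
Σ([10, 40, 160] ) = 210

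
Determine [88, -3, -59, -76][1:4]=[-3, -59, -76]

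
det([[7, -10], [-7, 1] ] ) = (7)*(1) - (-10)*(-7)
= -63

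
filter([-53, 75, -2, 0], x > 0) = [75]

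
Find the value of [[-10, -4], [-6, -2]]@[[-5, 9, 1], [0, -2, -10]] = C[0][0] = (-10)*(-5) + (-4)*(0) = 50
C[0][1] = (-10)*(9) + (-4)*(-2) = -82
C[0][2] = (-10)*(1) + (-4)*(-10) = 30
C[1][0] = (-6)*(-5) + (-2)*(0) = 30
C[1][1] = (-6)*(9) + (-2)*(-2) = -50
C[1][2] = (-6)*(1) + (-2)*(-10) = 14
= [[50, -82, 30], [30, -50, 14]]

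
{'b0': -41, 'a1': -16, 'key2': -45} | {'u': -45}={'b0': -41, 'a1': -16, 'key2': -45, 'u': -45}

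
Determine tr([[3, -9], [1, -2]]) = diagonal: 3 + (-2)
= 1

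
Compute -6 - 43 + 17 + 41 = 9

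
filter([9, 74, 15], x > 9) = keep x where x > 9: 9✗, 74✓, 15✓
= [74, 15]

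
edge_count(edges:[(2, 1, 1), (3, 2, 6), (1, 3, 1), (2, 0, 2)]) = 4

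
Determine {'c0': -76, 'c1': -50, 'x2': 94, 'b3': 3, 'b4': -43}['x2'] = 94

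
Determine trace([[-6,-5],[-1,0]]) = -6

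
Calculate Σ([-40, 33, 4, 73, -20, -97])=(-40) + 33 + 4 + 73 + (-20) + (-97)
= -47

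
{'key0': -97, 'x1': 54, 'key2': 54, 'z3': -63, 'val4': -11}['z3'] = -63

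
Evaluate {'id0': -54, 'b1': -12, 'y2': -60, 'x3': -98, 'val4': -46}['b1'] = -12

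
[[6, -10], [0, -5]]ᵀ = [[6, 0], [-10, -5]]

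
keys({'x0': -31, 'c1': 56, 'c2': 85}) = ['x0', 'c1', 'c2']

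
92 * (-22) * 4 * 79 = -639584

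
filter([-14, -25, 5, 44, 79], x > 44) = keep x where x > 44: -14✗, -25✗, 5✗, 44✗, 79✓
= [79]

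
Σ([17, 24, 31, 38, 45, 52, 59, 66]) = 332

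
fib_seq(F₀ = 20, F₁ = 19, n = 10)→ F_2 = F_1 + F_0 = 39
F_3 = F_2 + F_1 = 58
F_4 = F_3 + F_2 = 97
...
= [20, 19, 39, 58, 97, 155, 252, 407, 659, 1066]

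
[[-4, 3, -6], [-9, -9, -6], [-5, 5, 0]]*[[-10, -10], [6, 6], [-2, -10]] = [[70, 118], [48, 96], [80, 80]]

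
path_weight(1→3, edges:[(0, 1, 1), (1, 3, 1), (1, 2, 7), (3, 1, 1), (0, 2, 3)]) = 1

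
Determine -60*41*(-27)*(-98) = -6509160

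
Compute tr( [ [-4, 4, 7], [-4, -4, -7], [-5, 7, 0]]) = -8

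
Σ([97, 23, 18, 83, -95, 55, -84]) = 97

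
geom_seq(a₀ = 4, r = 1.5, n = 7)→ [4.0, 6.0, 9.0, 13.5, 20.25, 30.375, 45.5625]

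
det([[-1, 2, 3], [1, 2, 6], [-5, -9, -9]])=-75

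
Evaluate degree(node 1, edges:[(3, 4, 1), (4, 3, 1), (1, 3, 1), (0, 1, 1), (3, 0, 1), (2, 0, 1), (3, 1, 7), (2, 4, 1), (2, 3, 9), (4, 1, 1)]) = incident: (1,3), (0,1), (3,1), (4,1)
= 4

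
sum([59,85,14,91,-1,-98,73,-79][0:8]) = 144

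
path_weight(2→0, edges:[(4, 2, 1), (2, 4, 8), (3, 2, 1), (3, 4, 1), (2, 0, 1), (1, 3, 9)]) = w(2→0)=1
= 1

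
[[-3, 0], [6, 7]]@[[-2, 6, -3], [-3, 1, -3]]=C[0][0] = (-3)*(-2) + (0)*(-3) = 6
C[0][1] = (-3)*(6) + (0)*(1) = -18
C[0][2] = (-3)*(-3) + (0)*(-3) = 9
C[1][0] = (6)*(-2) + (7)*(-3) = -33
C[1][1] = (6)*(6) + (7)*(1) = 43
C[1][2] = (6)*(-3) + (7)*(-3) = -39
= [[6, -18, 9], [-33, 43, -39]]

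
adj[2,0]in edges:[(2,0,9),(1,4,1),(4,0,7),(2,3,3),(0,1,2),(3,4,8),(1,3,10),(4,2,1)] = 9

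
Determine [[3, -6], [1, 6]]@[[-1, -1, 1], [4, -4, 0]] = C[0][0] = (3)*(-1) + (-6)*(4) = -27
C[0][1] = (3)*(-1) + (-6)*(-4) = 21
C[0][2] = (3)*(1) + (-6)*(0) = 3
C[1][0] = (1)*(-1) + (6)*(4) = 23
C[1][1] = (1)*(-1) + (6)*(-4) = -25
C[1][2] = (1)*(1) + (6)*(0) = 1
= [[-27, 21, 3], [23, -25, 1]]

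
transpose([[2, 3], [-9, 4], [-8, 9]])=[[2, -9, -8], [3, 4, 9]]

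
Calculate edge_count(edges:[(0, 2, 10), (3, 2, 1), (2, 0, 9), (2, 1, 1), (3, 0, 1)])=5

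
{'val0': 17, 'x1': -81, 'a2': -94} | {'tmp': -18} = {'val0': 17, 'x1': -81, 'a2': -94, 'tmp': -18}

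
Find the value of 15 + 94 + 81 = 190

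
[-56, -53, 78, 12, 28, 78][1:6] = [-53, 78, 12, 28, 78]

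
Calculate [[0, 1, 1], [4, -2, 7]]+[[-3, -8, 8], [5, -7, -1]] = [[-3, -7, 9], [9, -9, 6]]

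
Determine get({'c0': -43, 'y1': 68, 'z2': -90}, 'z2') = -90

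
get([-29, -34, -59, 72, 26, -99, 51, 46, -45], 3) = 72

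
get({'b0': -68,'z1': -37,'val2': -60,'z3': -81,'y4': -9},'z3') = -81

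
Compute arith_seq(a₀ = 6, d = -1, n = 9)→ a_0 = 6 + 0*-1 = 6
a_1 = 6 + 1*-1 = 5
a_2 = 6 + 2*-1 = 4
...
= [6, 5, 4, 3, 2, 1, 0, -1, -2]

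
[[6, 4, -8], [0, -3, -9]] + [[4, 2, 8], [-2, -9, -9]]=[[10, 6, 0], [-2, -12, -18]]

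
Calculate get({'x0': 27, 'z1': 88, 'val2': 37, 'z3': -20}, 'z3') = -20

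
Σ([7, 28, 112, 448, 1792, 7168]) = 9555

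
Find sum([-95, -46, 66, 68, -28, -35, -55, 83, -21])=(-95) + (-46) + 66 + 68 + (-28) + (-35) + (-55) + 83 + (-21)
= -63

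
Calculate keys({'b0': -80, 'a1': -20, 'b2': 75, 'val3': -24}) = ['b0', 'a1', 'b2', 'val3']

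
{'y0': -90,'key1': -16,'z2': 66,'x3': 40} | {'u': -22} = {'y0': -90, 'key1': -16, 'z2': 66, 'x3': 40, 'u': -22}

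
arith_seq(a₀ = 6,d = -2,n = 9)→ a_0 = 6 + 0*-2 = 6
a_1 = 6 + 1*-2 = 4
a_2 = 6 + 2*-2 = 2
...
= [6, 4, 2, 0, -2, -4, -6, -8, -10]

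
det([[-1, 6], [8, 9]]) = (-1)*(9) - (6)*(8)
= -57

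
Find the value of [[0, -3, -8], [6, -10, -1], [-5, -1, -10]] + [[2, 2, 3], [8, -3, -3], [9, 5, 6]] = [[2, -1, -5], [14, -13, -4], [4, 4, -4]]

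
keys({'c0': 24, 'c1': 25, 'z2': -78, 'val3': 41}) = ['c0', 'c1', 'z2', 'val3']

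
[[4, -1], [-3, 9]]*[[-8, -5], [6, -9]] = [[-38, -11], [78, -66]]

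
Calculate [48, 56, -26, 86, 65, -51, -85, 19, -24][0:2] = [48, 56]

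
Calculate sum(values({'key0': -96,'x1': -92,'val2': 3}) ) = -185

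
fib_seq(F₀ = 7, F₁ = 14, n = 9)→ F_2 = F_1 + F_0 = 21
F_3 = F_2 + F_1 = 35
F_4 = F_3 + F_2 = 56
...
= [7, 14, 21, 35, 56, 91, 147, 238, 385]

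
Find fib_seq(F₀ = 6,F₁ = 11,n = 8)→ [6, 11, 17, 28, 45, 73, 118, 191]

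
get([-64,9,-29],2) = -29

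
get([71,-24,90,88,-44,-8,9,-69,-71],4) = -44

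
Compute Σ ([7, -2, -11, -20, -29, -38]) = 7 + (-2) + (-11) + (-20) + (-29) + (-38)
= -93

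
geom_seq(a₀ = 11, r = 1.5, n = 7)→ a_0 = 11*1.5^0 = 11.0
a_1 = 11*1.5^1 = 16.5
a_2 = 11*1.5^2 = 24.75
...
= [11.0, 16.5, 24.75, 37.125, 55.6875, 83.53125, 125.296875]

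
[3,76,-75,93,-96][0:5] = [3, 76, -75, 93, -96]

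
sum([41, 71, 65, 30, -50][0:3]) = 177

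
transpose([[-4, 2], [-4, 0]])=[[-4, -4], [2, 0]]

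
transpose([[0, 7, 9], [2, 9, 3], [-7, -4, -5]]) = [[0, 2, -7], [7, 9, -4], [9, 3, -5]]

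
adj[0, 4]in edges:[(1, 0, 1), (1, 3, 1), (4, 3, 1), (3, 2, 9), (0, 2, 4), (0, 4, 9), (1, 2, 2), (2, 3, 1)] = 9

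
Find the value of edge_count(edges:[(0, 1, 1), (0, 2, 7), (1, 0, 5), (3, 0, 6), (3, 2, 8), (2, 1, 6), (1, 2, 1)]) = 7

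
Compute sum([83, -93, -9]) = -19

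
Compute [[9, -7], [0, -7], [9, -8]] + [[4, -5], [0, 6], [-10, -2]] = [[13, -12], [0, -1], [-1, -10]]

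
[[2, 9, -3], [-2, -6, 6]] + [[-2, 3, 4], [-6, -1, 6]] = [[0, 12, 1], [-8, -7, 12]]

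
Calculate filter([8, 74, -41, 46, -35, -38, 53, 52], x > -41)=keep x where x > -41: 8✓, 74✓, -41✗, 46✓, -35✓, -38✓, 53✓, 52✓
= [8, 74, 46, -35, -38, 53, 52]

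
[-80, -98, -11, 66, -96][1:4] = [-98, -11, 66]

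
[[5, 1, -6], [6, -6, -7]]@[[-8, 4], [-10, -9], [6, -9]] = C[0][0] = (5)*(-8) + (1)*(-10) + (-6)*(6) = -86
C[0][1] = (5)*(4) + (1)*(-9) + (-6)*(-9) = 65
C[1][0] = (6)*(-8) + (-6)*(-10) + (-7)*(6) = -30
C[1][1] = (6)*(4) + (-6)*(-9) + (-7)*(-9) = 141
= [[-86, 65], [-30, 141]]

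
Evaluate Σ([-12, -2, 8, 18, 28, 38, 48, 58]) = (-12) + (-2) + 8 + 18 + 28 + 38 + 48 + 58
= 184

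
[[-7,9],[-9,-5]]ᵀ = [[-7, -9], [9, -5]]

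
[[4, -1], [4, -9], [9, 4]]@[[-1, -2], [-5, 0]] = [[1, -8], [41, -8], [-29, -18]]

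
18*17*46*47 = 661572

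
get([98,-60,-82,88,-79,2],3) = 88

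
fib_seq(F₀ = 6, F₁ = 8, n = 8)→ F_2 = F_1 + F_0 = 14
F_3 = F_2 + F_1 = 22
F_4 = F_3 + F_2 = 36
...
= [6, 8, 14, 22, 36, 58, 94, 152]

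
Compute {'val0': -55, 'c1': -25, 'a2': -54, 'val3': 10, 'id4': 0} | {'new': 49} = {'val0': -55, 'c1': -25, 'a2': -54, 'val3': 10, 'id4': 0, 'new': 49}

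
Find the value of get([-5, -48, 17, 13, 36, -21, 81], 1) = -48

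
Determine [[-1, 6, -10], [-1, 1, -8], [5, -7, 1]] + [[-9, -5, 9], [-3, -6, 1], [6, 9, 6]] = [[-10, 1, -1], [-4, -5, -7], [11, 2, 7]]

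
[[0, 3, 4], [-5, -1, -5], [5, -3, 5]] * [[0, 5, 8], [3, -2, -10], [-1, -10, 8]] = C[0][0] = (0)*(0) + (3)*(3) + (4)*(-1) = 5
C[0][1] = (0)*(5) + (3)*(-2) + (4)*(-10) = -46
C[0][2] = (0)*(8) + (3)*(-10) + (4)*(8) = 2
C[1][0] = (-5)*(0) + (-1)*(3) + (-5)*(-1) = 2
C[1][1] = (-5)*(5) + (-1)*(-2) + (-5)*(-10) = 27
C[1][2] = (-5)*(8) + (-1)*(-10) + (-5)*(8) = -70
... (3 more cells)
= [[5, -46, 2], [2, 27, -70], [-14, -19, 110]]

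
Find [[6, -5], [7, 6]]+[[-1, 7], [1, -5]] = [[5, 2], [8, 1]]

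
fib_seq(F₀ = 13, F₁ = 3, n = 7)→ [13, 3, 16, 19, 35, 54, 89]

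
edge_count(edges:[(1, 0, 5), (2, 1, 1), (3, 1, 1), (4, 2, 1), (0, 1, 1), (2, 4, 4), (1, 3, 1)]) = 7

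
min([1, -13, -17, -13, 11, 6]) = -17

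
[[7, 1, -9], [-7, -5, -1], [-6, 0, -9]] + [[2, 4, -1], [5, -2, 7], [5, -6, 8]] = [[9, 5, -10], [-2, -7, 6], [-1, -6, -1]]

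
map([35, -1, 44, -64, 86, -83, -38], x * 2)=[70, -2, 88, -128, 172, -166, -76]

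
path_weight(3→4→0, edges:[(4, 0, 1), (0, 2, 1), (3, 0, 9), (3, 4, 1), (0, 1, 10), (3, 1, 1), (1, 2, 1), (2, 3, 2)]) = w(3→4)=1 + w(4→0)=1
= 2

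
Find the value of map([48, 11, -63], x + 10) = [58, 21, -53]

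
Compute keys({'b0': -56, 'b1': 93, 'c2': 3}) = ['b0', 'b1', 'c2']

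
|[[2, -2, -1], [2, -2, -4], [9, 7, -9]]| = 96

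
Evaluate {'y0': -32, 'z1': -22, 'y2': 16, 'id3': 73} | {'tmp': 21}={'y0': -32, 'z1': -22, 'y2': 16, 'id3': 73, 'tmp': 21}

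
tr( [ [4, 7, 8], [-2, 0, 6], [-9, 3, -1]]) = diagonal: 4 + 0 + (-1)
= 3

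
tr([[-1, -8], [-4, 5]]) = 4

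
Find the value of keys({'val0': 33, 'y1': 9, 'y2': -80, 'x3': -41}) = ['val0', 'y1', 'y2', 'x3']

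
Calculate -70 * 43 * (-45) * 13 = 1760850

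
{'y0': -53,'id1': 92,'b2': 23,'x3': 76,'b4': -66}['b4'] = -66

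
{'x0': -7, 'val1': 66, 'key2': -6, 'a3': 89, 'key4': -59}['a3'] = 89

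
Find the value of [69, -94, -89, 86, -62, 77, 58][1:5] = [-94, -89, 86, -62]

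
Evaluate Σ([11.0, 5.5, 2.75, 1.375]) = 20.625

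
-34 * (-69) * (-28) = -65688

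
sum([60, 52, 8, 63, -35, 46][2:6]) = slice → [8, 63, -35, 46]
8 + 63 + (-35) + 46
= 82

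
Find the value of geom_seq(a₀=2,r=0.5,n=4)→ a_0 = 2*0.5^0 = 2.0
a_1 = 2*0.5^1 = 1.0
a_2 = 2*0.5^2 = 0.5
...
= [2.0, 1.0, 0.5, 0.25]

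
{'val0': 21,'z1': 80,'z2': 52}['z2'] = 52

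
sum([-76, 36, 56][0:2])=-40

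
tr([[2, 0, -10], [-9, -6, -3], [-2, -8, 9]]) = diagonal: 2 + (-6) + 9
= 5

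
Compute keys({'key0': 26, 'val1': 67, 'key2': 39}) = ['key0', 'val1', 'key2']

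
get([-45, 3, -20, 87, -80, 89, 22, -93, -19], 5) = 89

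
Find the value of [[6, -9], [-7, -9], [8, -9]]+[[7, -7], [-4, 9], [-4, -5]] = [[13, -16], [-11, 0], [4, -14]]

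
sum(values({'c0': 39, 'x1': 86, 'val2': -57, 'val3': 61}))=129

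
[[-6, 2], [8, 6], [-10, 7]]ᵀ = [[-6, 8, -10], [2, 6, 7]]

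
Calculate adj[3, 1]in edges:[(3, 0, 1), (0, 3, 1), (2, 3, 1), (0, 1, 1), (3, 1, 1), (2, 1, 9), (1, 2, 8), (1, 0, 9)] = 1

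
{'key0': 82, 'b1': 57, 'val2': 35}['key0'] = 82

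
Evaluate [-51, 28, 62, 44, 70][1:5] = [28, 62, 44, 70]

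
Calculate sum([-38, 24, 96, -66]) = (-38) + 24 + 96 + (-66)
= 16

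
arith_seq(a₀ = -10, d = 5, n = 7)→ a_0 = -10 + 0*5 = -10
a_1 = -10 + 1*5 = -5
a_2 = -10 + 2*5 = 0
...
= [-10, -5, 0, 5, 10, 15, 20]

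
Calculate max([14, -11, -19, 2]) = 14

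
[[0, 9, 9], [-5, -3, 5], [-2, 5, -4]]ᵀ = [[0, -5, -2], [9, -3, 5], [9, 5, -4]]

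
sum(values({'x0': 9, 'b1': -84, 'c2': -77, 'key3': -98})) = 9 + (-84) + (-77) + (-98)
= -250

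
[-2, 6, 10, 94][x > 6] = [10, 94]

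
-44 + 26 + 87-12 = 57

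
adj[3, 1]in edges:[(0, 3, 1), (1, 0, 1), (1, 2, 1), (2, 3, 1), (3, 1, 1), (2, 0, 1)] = 1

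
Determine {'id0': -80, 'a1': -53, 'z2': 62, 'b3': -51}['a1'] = -53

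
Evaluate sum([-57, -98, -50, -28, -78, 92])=-219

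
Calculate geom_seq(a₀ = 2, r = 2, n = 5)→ a_0 = 2*2^0 = 2
a_1 = 2*2^1 = 4
a_2 = 2*2^2 = 8
...
= [2, 4, 8, 16, 32]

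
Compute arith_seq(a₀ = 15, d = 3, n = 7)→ [15, 18, 21, 24, 27, 30, 33]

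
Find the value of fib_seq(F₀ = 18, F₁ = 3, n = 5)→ F_2 = F_1 + F_0 = 21
F_3 = F_2 + F_1 = 24
F_4 = F_3 + F_2 = 45
= [18, 3, 21, 24, 45]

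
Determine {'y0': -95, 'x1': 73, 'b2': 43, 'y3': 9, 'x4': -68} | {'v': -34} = {'y0': -95, 'x1': 73, 'b2': 43, 'y3': 9, 'x4': -68, 'v': -34}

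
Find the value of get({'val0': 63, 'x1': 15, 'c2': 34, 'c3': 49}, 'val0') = 63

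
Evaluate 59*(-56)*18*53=-3152016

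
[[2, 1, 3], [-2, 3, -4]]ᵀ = [[2, -2], [1, 3], [3, -4]]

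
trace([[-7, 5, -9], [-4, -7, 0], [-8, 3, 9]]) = -5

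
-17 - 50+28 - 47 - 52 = -138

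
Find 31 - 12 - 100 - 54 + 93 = -42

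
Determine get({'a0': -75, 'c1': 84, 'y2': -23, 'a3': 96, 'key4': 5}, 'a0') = -75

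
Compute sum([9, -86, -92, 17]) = -152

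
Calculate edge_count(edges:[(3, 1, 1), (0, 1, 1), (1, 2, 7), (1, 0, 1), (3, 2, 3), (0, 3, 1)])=6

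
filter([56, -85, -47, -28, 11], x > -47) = [56, -28, 11]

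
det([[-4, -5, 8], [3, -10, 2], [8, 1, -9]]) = 97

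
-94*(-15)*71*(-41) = -4104510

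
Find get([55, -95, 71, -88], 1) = -95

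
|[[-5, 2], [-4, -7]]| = 43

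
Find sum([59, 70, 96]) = 59 + 70 + 96
= 225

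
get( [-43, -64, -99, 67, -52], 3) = 67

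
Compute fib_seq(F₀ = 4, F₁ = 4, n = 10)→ [4, 4, 8, 12, 20, 32, 52, 84, 136, 220]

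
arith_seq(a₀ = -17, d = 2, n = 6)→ [-17, -15, -13, -11, -9, -7]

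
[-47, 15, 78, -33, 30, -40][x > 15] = [78, 30]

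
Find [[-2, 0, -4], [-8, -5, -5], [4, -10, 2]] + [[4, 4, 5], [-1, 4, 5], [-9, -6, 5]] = [[2, 4, 1], [-9, -1, 0], [-5, -16, 7]]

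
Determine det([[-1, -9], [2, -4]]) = (-1)*(-4) - (-9)*(2)
= 22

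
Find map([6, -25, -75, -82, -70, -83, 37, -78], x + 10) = [16, -15, -65, -72, -60, -73, 47, -68]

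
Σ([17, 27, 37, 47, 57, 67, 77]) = 17 + 27 + 37 + 47 + 57 + 67 + 77
= 329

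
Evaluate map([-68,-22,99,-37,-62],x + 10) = -68+10=-58, -22+10=-12, 99+10=109, -37+10=-27, -62+10=-52
= [-58, -12, 109, -27, -52]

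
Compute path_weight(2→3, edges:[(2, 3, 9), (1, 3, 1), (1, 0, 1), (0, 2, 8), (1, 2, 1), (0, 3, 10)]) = w(2→3)=9
= 9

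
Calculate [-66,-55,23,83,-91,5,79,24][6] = 79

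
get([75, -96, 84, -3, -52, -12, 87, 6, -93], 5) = -12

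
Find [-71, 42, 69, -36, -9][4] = -9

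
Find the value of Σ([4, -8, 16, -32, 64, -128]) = 4 + -8 + 16 + -32 + 64 + -128
= -84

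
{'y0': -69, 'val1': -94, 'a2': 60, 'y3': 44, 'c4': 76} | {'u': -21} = {'y0': -69, 'val1': -94, 'a2': 60, 'y3': 44, 'c4': 76, 'u': -21}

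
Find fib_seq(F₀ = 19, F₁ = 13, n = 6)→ [19, 13, 32, 45, 77, 122]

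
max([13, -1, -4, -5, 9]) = 13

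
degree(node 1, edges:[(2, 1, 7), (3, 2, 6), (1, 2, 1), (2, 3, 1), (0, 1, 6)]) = incident: (2,1), (1,2), (0,1)
= 3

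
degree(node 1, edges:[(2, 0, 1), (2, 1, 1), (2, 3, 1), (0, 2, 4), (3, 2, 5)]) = 1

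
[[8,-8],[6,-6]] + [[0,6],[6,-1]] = [[8, -2], [12, -7]]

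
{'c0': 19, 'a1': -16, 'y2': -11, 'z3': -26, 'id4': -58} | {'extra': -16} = {'c0': 19, 'a1': -16, 'y2': -11, 'z3': -26, 'id4': -58, 'extra': -16}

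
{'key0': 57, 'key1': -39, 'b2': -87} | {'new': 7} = {'key0': 57, 'key1': -39, 'b2': -87, 'new': 7}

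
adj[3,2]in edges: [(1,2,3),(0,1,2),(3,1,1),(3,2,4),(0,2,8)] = 4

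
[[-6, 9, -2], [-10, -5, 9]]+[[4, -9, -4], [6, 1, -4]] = [[-2, 0, -6], [-4, -4, 5]]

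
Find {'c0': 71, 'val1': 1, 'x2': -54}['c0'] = 71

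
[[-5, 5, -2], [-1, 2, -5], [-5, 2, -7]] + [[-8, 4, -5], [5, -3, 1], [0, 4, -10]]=[[-13, 9, -7], [4, -1, -4], [-5, 6, -17]]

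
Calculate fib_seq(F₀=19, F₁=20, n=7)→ [19, 20, 39, 59, 98, 157, 255]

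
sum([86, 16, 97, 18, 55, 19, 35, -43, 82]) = 86 + 16 + 97 + 18 + 55 + 19 + 35 + (-43) + 82
= 365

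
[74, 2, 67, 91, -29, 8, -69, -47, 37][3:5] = [91, -29]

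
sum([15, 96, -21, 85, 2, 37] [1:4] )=160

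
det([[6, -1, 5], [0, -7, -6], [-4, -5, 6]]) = (1)*(6)*det([[-7, -6], [-5, 6]]) + (-1)*(-1)*det([[0, -6], [-4, 6]]) + (1)*(5)*det([[0, -7], [-4, -5]])
= -432 + -24 + -140
= -596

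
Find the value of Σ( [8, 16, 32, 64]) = 8 + 16 + 32 + 64
= 120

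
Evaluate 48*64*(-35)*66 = -7096320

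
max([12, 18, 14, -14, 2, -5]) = 18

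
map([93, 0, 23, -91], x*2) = 93*2=186, 0*2=0, 23*2=46, -91*2=-182
= [186, 0, 46, -182]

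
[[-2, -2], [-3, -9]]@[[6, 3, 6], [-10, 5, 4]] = [[8, -16, -20], [72, -54, -54]]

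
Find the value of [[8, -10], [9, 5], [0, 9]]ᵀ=[[8, 9, 0], [-10, 5, 9]]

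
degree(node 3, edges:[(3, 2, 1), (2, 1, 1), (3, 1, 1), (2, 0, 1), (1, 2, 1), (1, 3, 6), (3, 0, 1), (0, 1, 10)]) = incident: (3,2), (3,1), (1,3), (3,0)
= 4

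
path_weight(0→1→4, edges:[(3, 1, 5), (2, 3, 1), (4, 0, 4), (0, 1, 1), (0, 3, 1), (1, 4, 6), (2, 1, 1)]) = 7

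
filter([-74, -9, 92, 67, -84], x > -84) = keep x where x > -84: -74✓, -9✓, 92✓, 67✓, -84✗
= [-74, -9, 92, 67]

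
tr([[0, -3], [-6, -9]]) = diagonal: 0 + (-9)
= -9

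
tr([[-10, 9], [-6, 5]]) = diagonal: (-10) + 5
= -5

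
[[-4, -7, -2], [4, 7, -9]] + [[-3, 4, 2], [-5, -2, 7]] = [[-7, -3, 0], [-1, 5, -2]]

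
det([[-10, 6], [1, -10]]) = (-10)*(-10) - (6)*(1)
= 94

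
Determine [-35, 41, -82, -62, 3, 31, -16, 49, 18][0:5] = [-35, 41, -82, -62, 3]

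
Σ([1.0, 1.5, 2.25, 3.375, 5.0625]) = 13.1875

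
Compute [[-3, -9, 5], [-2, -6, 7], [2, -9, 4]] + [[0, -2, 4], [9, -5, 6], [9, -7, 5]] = [[-3, -11, 9], [7, -11, 13], [11, -16, 9]]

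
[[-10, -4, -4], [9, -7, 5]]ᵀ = [[-10, 9], [-4, -7], [-4, 5]]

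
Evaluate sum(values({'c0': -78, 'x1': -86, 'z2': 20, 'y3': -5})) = (-78) + (-86) + 20 + (-5)
= -149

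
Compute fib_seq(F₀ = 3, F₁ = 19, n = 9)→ F_2 = F_1 + F_0 = 22
F_3 = F_2 + F_1 = 41
F_4 = F_3 + F_2 = 63
...
= [3, 19, 22, 41, 63, 104, 167, 271, 438]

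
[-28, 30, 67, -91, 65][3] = -91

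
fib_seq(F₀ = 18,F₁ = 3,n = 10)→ F_2 = F_1 + F_0 = 21
F_3 = F_2 + F_1 = 24
F_4 = F_3 + F_2 = 45
...
= [18, 3, 21, 24, 45, 69, 114, 183, 297, 480]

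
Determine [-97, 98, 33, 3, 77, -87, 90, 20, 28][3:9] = [3, 77, -87, 90, 20, 28]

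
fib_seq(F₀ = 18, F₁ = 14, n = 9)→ [18, 14, 32, 46, 78, 124, 202, 326, 528]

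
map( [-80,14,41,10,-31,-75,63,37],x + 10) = -80+10=-70, 14+10=24, 41+10=51, 10+10=20, -31+10=-21, -75+10=-65, 63+10=73, 37+10=47
= [-70, 24, 51, 20, -21, -65, 73, 47]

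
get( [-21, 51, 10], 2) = 10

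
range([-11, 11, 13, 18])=29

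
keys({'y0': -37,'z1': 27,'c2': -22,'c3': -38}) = ['y0', 'z1', 'c2', 'c3']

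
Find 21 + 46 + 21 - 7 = 81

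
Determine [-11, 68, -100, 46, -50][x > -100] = keep x where x > -100: -11✓, 68✓, -100✗, 46✓, -50✓
= [-11, 68, 46, -50]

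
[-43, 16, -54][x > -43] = [16]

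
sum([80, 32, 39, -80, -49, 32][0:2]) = slice → [80, 32]
80 + 32
= 112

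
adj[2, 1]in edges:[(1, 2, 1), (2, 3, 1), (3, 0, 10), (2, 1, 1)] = 1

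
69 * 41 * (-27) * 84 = -6416172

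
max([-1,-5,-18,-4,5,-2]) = 5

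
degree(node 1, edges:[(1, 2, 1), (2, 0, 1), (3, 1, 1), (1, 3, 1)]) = 3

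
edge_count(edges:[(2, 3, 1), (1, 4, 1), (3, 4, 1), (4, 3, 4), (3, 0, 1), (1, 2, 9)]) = 6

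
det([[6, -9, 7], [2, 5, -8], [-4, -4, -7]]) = -732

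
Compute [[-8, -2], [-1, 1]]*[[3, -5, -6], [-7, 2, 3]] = [[-10, 36, 42], [-10, 7, 9]]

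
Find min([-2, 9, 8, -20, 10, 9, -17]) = -20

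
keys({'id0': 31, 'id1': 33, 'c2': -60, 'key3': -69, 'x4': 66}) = ['id0', 'id1', 'c2', 'key3', 'x4']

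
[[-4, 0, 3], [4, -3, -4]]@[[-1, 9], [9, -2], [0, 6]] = C[0][0] = (-4)*(-1) + (0)*(9) + (3)*(0) = 4
C[0][1] = (-4)*(9) + (0)*(-2) + (3)*(6) = -18
C[1][0] = (4)*(-1) + (-3)*(9) + (-4)*(0) = -31
C[1][1] = (4)*(9) + (-3)*(-2) + (-4)*(6) = 18
= [[4, -18], [-31, 18]]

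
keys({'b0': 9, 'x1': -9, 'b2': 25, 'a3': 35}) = ['b0', 'x1', 'b2', 'a3']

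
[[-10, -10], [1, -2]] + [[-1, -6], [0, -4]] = [[-11, -16], [1, -6]]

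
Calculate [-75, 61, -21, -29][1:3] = [61, -21]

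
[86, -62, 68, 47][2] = 68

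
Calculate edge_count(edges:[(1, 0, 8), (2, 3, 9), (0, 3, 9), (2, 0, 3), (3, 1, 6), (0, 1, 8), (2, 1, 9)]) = 7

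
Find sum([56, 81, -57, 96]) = 176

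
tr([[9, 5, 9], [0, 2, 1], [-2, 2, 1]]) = diagonal: 9 + 2 + 1
= 12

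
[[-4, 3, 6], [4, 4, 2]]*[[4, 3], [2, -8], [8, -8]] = C[0][0] = (-4)*(4) + (3)*(2) + (6)*(8) = 38
C[0][1] = (-4)*(3) + (3)*(-8) + (6)*(-8) = -84
C[1][0] = (4)*(4) + (4)*(2) + (2)*(8) = 40
C[1][1] = (4)*(3) + (4)*(-8) + (2)*(-8) = -36
= [[38, -84], [40, -36]]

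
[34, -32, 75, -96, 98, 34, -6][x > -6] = keep x where x > -6: 34✓, -32✗, 75✓, -96✗, 98✓, 34✓, -6✗
= [34, 75, 98, 34]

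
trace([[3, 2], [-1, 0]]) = diagonal: 3 + 0
= 3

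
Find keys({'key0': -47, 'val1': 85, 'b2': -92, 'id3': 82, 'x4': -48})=['key0', 'val1', 'b2', 'id3', 'x4']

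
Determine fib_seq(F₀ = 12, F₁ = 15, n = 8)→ [12, 15, 27, 42, 69, 111, 180, 291]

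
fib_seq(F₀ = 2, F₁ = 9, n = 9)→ F_2 = F_1 + F_0 = 11
F_3 = F_2 + F_1 = 20
F_4 = F_3 + F_2 = 31
...
= [2, 9, 11, 20, 31, 51, 82, 133, 215]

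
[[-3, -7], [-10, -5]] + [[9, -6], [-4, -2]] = [[6, -13], [-14, -7]]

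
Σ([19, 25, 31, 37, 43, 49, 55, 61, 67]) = 19 + 25 + 31 + 37 + 43 + 49 + 55 + 61 + 67
= 387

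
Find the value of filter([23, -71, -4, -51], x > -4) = keep x where x > -4: 23✓, -71✗, -4✗, -51✗
= [23]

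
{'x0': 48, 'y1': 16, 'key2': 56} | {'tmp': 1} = {'x0': 48, 'y1': 16, 'key2': 56, 'tmp': 1}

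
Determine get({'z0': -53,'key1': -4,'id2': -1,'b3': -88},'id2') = -1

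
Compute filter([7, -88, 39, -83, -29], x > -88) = [7, 39, -83, -29]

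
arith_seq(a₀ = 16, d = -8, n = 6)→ [16, 8, 0, -8, -16, -24]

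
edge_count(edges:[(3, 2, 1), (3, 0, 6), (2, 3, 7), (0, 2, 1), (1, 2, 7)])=5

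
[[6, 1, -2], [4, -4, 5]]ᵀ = [[6, 4], [1, -4], [-2, 5]]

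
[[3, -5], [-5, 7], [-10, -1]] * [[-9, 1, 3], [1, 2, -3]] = [[-32, -7, 24], [52, 9, -36], [89, -12, -27]]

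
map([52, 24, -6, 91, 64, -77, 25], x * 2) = 52*2=104, 24*2=48, -6*2=-12, 91*2=182, 64*2=128, -77*2=-154, 25*2=50
= [104, 48, -12, 182, 128, -154, 50]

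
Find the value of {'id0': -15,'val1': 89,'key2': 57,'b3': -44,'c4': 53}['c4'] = 53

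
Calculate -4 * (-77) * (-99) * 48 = -1463616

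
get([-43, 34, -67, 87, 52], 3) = 87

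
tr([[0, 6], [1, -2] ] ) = -2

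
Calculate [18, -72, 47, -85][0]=18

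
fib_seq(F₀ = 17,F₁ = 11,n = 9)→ [17, 11, 28, 39, 67, 106, 173, 279, 452]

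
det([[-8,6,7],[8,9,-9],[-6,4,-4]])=(1)*(-8)*det([[9, -9], [4, -4]]) + (-1)*(6)*det([[8, -9], [-6, -4]]) + (1)*(7)*det([[8, 9], [-6, 4]])
= 0 + 516 + 602
= 1118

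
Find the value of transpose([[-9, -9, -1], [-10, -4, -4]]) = [[-9, -10], [-9, -4], [-1, -4]]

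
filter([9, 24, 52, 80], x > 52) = keep x where x > 52: 9✗, 24✗, 52✗, 80✓
= [80]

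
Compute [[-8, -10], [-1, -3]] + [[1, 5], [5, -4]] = [[-7, -5], [4, -7]]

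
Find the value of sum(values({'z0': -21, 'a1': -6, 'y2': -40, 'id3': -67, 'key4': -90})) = -224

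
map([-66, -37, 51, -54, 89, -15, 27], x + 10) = [-56, -27, 61, -44, 99, -5, 37]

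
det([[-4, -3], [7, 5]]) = (-4)*(5) - (-3)*(7)
= 1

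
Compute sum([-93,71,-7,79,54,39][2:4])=slice → [-7, 79]
(-7) + 79
= 72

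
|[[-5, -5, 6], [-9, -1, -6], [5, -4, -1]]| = 556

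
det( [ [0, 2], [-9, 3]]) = 18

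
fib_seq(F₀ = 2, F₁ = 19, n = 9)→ [2, 19, 21, 40, 61, 101, 162, 263, 425]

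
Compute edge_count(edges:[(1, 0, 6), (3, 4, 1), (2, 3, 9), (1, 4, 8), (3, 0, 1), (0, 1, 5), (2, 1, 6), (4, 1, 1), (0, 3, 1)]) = 9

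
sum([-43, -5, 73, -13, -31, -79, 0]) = -98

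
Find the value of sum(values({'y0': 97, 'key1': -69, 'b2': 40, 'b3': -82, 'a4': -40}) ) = 97 + (-69) + 40 + (-82) + (-40)
= -54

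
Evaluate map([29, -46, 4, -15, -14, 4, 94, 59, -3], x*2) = 29*2=58, -46*2=-92, 4*2=8, -15*2=-30, -14*2=-28, 4*2=8, 94*2=188, 59*2=118, -3*2=-6
= [58, -92, 8, -30, -28, 8, 188, 118, -6]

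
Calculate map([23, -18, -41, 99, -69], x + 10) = [33, -8, -31, 109, -59]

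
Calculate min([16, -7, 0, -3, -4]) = -7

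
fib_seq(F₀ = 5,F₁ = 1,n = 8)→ [5, 1, 6, 7, 13, 20, 33, 53]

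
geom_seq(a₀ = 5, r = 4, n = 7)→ a_0 = 5*4^0 = 5
a_1 = 5*4^1 = 20
a_2 = 5*4^2 = 80
...
= [5, 20, 80, 320, 1280, 5120, 20480]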